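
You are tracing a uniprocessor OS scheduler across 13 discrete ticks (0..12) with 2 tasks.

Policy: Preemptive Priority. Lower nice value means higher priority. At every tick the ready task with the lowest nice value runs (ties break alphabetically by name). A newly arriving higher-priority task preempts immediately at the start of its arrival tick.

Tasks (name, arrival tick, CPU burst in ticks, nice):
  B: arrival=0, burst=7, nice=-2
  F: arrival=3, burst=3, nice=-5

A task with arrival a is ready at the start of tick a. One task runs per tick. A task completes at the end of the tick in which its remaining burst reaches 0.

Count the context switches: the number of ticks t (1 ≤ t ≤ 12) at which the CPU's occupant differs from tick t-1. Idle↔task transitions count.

context switches = 3

t=0: ready={B} → run B
t=1: ready={B} → run B
t=2: ready={B} → run B
t=3: ready={B,F} → run F
t=4: ready={B,F} → run F
t=5: ready={B,F} → run F
t=6: ready={B} → run B
t=7: ready={B} → run B
t=8: ready={B} → run B
t=9: ready={B} → run B
t=10: (idle)
t=11: (idle)
t=12: (idle)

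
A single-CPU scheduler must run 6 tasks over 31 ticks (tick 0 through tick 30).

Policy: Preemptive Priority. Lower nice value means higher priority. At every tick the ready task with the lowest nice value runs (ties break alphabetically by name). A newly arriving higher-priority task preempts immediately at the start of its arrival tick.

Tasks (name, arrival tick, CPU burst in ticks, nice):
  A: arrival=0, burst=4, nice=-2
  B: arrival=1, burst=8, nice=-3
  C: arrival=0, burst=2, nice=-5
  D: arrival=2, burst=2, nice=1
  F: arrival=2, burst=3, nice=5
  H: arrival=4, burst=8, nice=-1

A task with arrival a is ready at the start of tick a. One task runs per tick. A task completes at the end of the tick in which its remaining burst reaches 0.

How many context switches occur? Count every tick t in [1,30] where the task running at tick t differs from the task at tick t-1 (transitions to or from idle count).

t=0: ready={A,C} → run C
t=1: ready={A,B,C} → run C
t=2: ready={A,B,D,F} → run B
t=3: ready={A,B,D,F} → run B
t=4: ready={A,B,D,F,H} → run B
t=5: ready={A,B,D,F,H} → run B
t=6: ready={A,B,D,F,H} → run B
t=7: ready={A,B,D,F,H} → run B
t=8: ready={A,B,D,F,H} → run B
t=9: ready={A,B,D,F,H} → run B
t=10: ready={A,D,F,H} → run A
t=11: ready={A,D,F,H} → run A
t=12: ready={A,D,F,H} → run A
t=13: ready={A,D,F,H} → run A
t=14: ready={D,F,H} → run H
t=15: ready={D,F,H} → run H
t=16: ready={D,F,H} → run H
t=17: ready={D,F,H} → run H
t=18: ready={D,F,H} → run H
t=19: ready={D,F,H} → run H
t=20: ready={D,F,H} → run H
t=21: ready={D,F,H} → run H
t=22: ready={D,F} → run D
t=23: ready={D,F} → run D
t=24: ready={F} → run F
t=25: ready={F} → run F
t=26: ready={F} → run F
t=27: (idle)
t=28: (idle)
t=29: (idle)
t=30: (idle)

context switches = 6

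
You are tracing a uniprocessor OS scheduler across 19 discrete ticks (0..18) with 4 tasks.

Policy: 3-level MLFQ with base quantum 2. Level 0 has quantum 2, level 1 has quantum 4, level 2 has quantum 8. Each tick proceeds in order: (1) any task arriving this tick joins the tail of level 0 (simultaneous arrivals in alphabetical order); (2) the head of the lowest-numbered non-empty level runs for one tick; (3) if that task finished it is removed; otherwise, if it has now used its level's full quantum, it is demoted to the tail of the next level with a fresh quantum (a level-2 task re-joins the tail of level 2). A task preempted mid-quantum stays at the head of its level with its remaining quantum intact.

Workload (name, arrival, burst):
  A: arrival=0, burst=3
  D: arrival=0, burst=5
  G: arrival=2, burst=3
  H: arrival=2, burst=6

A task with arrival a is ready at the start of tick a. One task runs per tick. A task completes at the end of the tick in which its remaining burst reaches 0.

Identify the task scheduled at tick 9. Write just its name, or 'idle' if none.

running at tick 9 = D

t=0: L0/L1/L2 = AD/-/- → run A
t=1: L0/L1/L2 = AD/-/- → run A
t=2: L0/L1/L2 = DGH/A/- → run D
t=3: L0/L1/L2 = DGH/A/- → run D
t=4: L0/L1/L2 = GH/AD/- → run G
t=5: L0/L1/L2 = GH/AD/- → run G
t=6: L0/L1/L2 = H/ADG/- → run H
t=7: L0/L1/L2 = H/ADG/- → run H
t=8: L0/L1/L2 = -/ADGH/- → run A
t=9: L0/L1/L2 = -/DGH/- → run D
t=10: L0/L1/L2 = -/DGH/- → run D
t=11: L0/L1/L2 = -/DGH/- → run D
t=12: L0/L1/L2 = -/GH/- → run G
t=13: L0/L1/L2 = -/H/- → run H
t=14: L0/L1/L2 = -/H/- → run H
t=15: L0/L1/L2 = -/H/- → run H
t=16: L0/L1/L2 = -/H/- → run H
t=17: (idle)
t=18: (idle)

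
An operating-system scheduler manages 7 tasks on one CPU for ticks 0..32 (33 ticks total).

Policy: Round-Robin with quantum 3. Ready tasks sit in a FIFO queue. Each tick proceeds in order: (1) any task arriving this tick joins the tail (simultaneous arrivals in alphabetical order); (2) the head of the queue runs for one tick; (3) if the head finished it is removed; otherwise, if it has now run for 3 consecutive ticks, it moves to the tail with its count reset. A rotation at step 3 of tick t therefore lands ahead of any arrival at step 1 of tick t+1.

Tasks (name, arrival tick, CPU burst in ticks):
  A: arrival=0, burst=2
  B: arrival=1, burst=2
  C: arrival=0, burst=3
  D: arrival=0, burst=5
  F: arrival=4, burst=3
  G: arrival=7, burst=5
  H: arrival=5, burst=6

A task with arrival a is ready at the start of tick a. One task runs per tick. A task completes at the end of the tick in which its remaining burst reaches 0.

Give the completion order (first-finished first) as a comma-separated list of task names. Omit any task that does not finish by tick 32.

completion order = A, C, B, F, D, H, G

t=0: queue=[A,C,D] q_used=0 → run A
t=1: queue=[A,C,D,B] q_used=1 → run A
t=2: queue=[C,D,B] q_used=0 → run C
t=3: queue=[C,D,B] q_used=1 → run C
t=4: queue=[C,D,B,F] q_used=2 → run C
t=5: queue=[D,B,F,H] q_used=0 → run D
t=6: queue=[D,B,F,H] q_used=1 → run D
t=7: queue=[D,B,F,H,G] q_used=2 → run D
t=8: queue=[B,F,H,G,D] q_used=0 → run B
t=9: queue=[B,F,H,G,D] q_used=1 → run B
t=10: queue=[F,H,G,D] q_used=0 → run F
t=11: queue=[F,H,G,D] q_used=1 → run F
t=12: queue=[F,H,G,D] q_used=2 → run F
t=13: queue=[H,G,D] q_used=0 → run H
t=14: queue=[H,G,D] q_used=1 → run H
t=15: queue=[H,G,D] q_used=2 → run H
t=16: queue=[G,D,H] q_used=0 → run G
t=17: queue=[G,D,H] q_used=1 → run G
t=18: queue=[G,D,H] q_used=2 → run G
t=19: queue=[D,H,G] q_used=0 → run D
t=20: queue=[D,H,G] q_used=1 → run D
t=21: queue=[H,G] q_used=0 → run H
t=22: queue=[H,G] q_used=1 → run H
t=23: queue=[H,G] q_used=2 → run H
t=24: queue=[G] q_used=0 → run G
t=25: queue=[G] q_used=1 → run G
t=26: (idle)
t=27: (idle)
t=28: (idle)
t=29: (idle)
t=30: (idle)
t=31: (idle)
t=32: (idle)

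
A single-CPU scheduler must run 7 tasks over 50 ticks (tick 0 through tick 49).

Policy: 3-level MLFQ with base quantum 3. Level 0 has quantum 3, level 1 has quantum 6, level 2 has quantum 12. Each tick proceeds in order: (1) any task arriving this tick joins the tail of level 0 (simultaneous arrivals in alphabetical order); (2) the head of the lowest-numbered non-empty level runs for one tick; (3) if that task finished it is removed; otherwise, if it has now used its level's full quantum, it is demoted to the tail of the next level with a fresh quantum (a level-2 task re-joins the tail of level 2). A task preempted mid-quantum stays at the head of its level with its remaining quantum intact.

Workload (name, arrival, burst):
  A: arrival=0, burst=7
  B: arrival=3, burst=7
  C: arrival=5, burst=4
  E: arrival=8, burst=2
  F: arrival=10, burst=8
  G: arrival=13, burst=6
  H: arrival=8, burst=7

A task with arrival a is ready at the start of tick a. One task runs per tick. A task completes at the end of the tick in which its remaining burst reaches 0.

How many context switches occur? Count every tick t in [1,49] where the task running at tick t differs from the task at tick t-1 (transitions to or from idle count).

context switches = 13

t=0: L0/L1/L2 = A/-/- → run A
t=1: L0/L1/L2 = A/-/- → run A
t=2: L0/L1/L2 = A/-/- → run A
t=3: L0/L1/L2 = B/A/- → run B
t=4: L0/L1/L2 = B/A/- → run B
t=5: L0/L1/L2 = BC/A/- → run B
t=6: L0/L1/L2 = C/AB/- → run C
t=7: L0/L1/L2 = C/AB/- → run C
t=8: L0/L1/L2 = CEH/AB/- → run C
t=9: L0/L1/L2 = EH/ABC/- → run E
t=10: L0/L1/L2 = EHF/ABC/- → run E
t=11: L0/L1/L2 = HF/ABC/- → run H
t=12: L0/L1/L2 = HF/ABC/- → run H
t=13: L0/L1/L2 = HFG/ABC/- → run H
t=14: L0/L1/L2 = FG/ABCH/- → run F
t=15: L0/L1/L2 = FG/ABCH/- → run F
t=16: L0/L1/L2 = FG/ABCH/- → run F
t=17: L0/L1/L2 = G/ABCHF/- → run G
t=18: L0/L1/L2 = G/ABCHF/- → run G
t=19: L0/L1/L2 = G/ABCHF/- → run G
t=20: L0/L1/L2 = -/ABCHFG/- → run A
t=21: L0/L1/L2 = -/ABCHFG/- → run A
t=22: L0/L1/L2 = -/ABCHFG/- → run A
t=23: L0/L1/L2 = -/ABCHFG/- → run A
t=24: L0/L1/L2 = -/BCHFG/- → run B
t=25: L0/L1/L2 = -/BCHFG/- → run B
t=26: L0/L1/L2 = -/BCHFG/- → run B
t=27: L0/L1/L2 = -/BCHFG/- → run B
t=28: L0/L1/L2 = -/CHFG/- → run C
t=29: L0/L1/L2 = -/HFG/- → run H
t=30: L0/L1/L2 = -/HFG/- → run H
t=31: L0/L1/L2 = -/HFG/- → run H
t=32: L0/L1/L2 = -/HFG/- → run H
t=33: L0/L1/L2 = -/FG/- → run F
t=34: L0/L1/L2 = -/FG/- → run F
t=35: L0/L1/L2 = -/FG/- → run F
t=36: L0/L1/L2 = -/FG/- → run F
t=37: L0/L1/L2 = -/FG/- → run F
t=38: L0/L1/L2 = -/G/- → run G
t=39: L0/L1/L2 = -/G/- → run G
t=40: L0/L1/L2 = -/G/- → run G
t=41: (idle)
t=42: (idle)
t=43: (idle)
t=44: (idle)
t=45: (idle)
t=46: (idle)
t=47: (idle)
t=48: (idle)
t=49: (idle)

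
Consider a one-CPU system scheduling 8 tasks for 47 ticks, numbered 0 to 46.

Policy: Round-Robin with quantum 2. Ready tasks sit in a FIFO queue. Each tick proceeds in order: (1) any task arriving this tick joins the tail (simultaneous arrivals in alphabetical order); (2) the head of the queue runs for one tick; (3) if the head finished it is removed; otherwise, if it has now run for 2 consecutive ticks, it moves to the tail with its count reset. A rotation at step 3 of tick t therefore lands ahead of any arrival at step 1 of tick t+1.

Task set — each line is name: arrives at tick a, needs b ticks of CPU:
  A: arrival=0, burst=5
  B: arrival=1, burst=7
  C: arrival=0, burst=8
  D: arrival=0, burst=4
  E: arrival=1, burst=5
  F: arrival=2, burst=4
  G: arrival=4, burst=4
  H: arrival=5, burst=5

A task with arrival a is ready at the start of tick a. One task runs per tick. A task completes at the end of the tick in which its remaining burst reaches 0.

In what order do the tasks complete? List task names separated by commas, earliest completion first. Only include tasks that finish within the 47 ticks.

t=0: queue=[A,C,D] q_used=0 → run A
t=1: queue=[A,C,D,B,E] q_used=1 → run A
t=2: queue=[C,D,B,E,A,F] q_used=0 → run C
t=3: queue=[C,D,B,E,A,F] q_used=1 → run C
t=4: queue=[D,B,E,A,F,C,G] q_used=0 → run D
t=5: queue=[D,B,E,A,F,C,G,H] q_used=1 → run D
t=6: queue=[B,E,A,F,C,G,H,D] q_used=0 → run B
t=7: queue=[B,E,A,F,C,G,H,D] q_used=1 → run B
t=8: queue=[E,A,F,C,G,H,D,B] q_used=0 → run E
t=9: queue=[E,A,F,C,G,H,D,B] q_used=1 → run E
t=10: queue=[A,F,C,G,H,D,B,E] q_used=0 → run A
t=11: queue=[A,F,C,G,H,D,B,E] q_used=1 → run A
t=12: queue=[F,C,G,H,D,B,E,A] q_used=0 → run F
t=13: queue=[F,C,G,H,D,B,E,A] q_used=1 → run F
t=14: queue=[C,G,H,D,B,E,A,F] q_used=0 → run C
t=15: queue=[C,G,H,D,B,E,A,F] q_used=1 → run C
t=16: queue=[G,H,D,B,E,A,F,C] q_used=0 → run G
t=17: queue=[G,H,D,B,E,A,F,C] q_used=1 → run G
t=18: queue=[H,D,B,E,A,F,C,G] q_used=0 → run H
t=19: queue=[H,D,B,E,A,F,C,G] q_used=1 → run H
t=20: queue=[D,B,E,A,F,C,G,H] q_used=0 → run D
t=21: queue=[D,B,E,A,F,C,G,H] q_used=1 → run D
t=22: queue=[B,E,A,F,C,G,H] q_used=0 → run B
t=23: queue=[B,E,A,F,C,G,H] q_used=1 → run B
t=24: queue=[E,A,F,C,G,H,B] q_used=0 → run E
t=25: queue=[E,A,F,C,G,H,B] q_used=1 → run E
t=26: queue=[A,F,C,G,H,B,E] q_used=0 → run A
t=27: queue=[F,C,G,H,B,E] q_used=0 → run F
t=28: queue=[F,C,G,H,B,E] q_used=1 → run F
t=29: queue=[C,G,H,B,E] q_used=0 → run C
t=30: queue=[C,G,H,B,E] q_used=1 → run C
t=31: queue=[G,H,B,E,C] q_used=0 → run G
t=32: queue=[G,H,B,E,C] q_used=1 → run G
t=33: queue=[H,B,E,C] q_used=0 → run H
t=34: queue=[H,B,E,C] q_used=1 → run H
t=35: queue=[B,E,C,H] q_used=0 → run B
t=36: queue=[B,E,C,H] q_used=1 → run B
t=37: queue=[E,C,H,B] q_used=0 → run E
t=38: queue=[C,H,B] q_used=0 → run C
t=39: queue=[C,H,B] q_used=1 → run C
t=40: queue=[H,B] q_used=0 → run H
t=41: queue=[B] q_used=0 → run B
t=42: (idle)
t=43: (idle)
t=44: (idle)
t=45: (idle)
t=46: (idle)

completion order = D, A, F, G, E, C, H, B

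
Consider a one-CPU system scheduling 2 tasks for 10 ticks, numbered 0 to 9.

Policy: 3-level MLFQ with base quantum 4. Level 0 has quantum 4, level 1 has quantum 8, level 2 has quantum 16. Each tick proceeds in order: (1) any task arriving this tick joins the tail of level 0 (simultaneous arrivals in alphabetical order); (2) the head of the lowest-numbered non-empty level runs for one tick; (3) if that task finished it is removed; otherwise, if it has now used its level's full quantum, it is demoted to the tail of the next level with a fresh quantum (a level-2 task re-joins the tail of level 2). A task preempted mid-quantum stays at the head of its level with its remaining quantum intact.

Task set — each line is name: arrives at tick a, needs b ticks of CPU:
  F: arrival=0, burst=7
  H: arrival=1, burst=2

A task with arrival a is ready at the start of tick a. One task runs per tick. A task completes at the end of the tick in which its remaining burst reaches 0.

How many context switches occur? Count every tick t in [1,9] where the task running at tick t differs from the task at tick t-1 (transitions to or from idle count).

t=0: L0/L1/L2 = F/-/- → run F
t=1: L0/L1/L2 = FH/-/- → run F
t=2: L0/L1/L2 = FH/-/- → run F
t=3: L0/L1/L2 = FH/-/- → run F
t=4: L0/L1/L2 = H/F/- → run H
t=5: L0/L1/L2 = H/F/- → run H
t=6: L0/L1/L2 = -/F/- → run F
t=7: L0/L1/L2 = -/F/- → run F
t=8: L0/L1/L2 = -/F/- → run F
t=9: (idle)

context switches = 3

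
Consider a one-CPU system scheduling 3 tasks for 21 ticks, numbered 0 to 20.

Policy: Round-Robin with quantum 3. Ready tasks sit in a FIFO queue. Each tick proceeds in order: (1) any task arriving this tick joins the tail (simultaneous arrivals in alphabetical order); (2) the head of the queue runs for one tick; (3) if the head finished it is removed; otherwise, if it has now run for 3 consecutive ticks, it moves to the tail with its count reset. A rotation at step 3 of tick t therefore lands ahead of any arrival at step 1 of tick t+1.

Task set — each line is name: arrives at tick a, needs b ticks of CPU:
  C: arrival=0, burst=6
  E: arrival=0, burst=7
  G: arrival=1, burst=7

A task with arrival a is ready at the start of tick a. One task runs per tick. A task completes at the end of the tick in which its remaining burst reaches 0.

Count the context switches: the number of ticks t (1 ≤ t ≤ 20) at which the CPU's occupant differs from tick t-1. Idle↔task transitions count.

t=0: queue=[C,E] q_used=0 → run C
t=1: queue=[C,E,G] q_used=1 → run C
t=2: queue=[C,E,G] q_used=2 → run C
t=3: queue=[E,G,C] q_used=0 → run E
t=4: queue=[E,G,C] q_used=1 → run E
t=5: queue=[E,G,C] q_used=2 → run E
t=6: queue=[G,C,E] q_used=0 → run G
t=7: queue=[G,C,E] q_used=1 → run G
t=8: queue=[G,C,E] q_used=2 → run G
t=9: queue=[C,E,G] q_used=0 → run C
t=10: queue=[C,E,G] q_used=1 → run C
t=11: queue=[C,E,G] q_used=2 → run C
t=12: queue=[E,G] q_used=0 → run E
t=13: queue=[E,G] q_used=1 → run E
t=14: queue=[E,G] q_used=2 → run E
t=15: queue=[G,E] q_used=0 → run G
t=16: queue=[G,E] q_used=1 → run G
t=17: queue=[G,E] q_used=2 → run G
t=18: queue=[E,G] q_used=0 → run E
t=19: queue=[G] q_used=0 → run G
t=20: (idle)

context switches = 8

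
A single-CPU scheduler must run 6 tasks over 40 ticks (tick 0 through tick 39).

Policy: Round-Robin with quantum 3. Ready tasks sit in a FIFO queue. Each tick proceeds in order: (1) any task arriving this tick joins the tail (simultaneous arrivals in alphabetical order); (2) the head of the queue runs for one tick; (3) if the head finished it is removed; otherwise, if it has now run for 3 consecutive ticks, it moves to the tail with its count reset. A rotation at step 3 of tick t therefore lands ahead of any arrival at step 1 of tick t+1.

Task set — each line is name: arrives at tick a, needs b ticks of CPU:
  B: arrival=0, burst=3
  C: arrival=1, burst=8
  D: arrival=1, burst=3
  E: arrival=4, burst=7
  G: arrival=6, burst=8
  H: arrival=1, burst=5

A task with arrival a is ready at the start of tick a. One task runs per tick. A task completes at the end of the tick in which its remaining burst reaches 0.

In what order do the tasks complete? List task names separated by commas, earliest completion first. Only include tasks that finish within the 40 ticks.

completion order = B, D, H, C, E, G

t=0: queue=[B] q_used=0 → run B
t=1: queue=[B,C,D,H] q_used=1 → run B
t=2: queue=[B,C,D,H] q_used=2 → run B
t=3: queue=[C,D,H] q_used=0 → run C
t=4: queue=[C,D,H,E] q_used=1 → run C
t=5: queue=[C,D,H,E] q_used=2 → run C
t=6: queue=[D,H,E,C,G] q_used=0 → run D
t=7: queue=[D,H,E,C,G] q_used=1 → run D
t=8: queue=[D,H,E,C,G] q_used=2 → run D
t=9: queue=[H,E,C,G] q_used=0 → run H
t=10: queue=[H,E,C,G] q_used=1 → run H
t=11: queue=[H,E,C,G] q_used=2 → run H
t=12: queue=[E,C,G,H] q_used=0 → run E
t=13: queue=[E,C,G,H] q_used=1 → run E
t=14: queue=[E,C,G,H] q_used=2 → run E
t=15: queue=[C,G,H,E] q_used=0 → run C
t=16: queue=[C,G,H,E] q_used=1 → run C
t=17: queue=[C,G,H,E] q_used=2 → run C
t=18: queue=[G,H,E,C] q_used=0 → run G
t=19: queue=[G,H,E,C] q_used=1 → run G
t=20: queue=[G,H,E,C] q_used=2 → run G
t=21: queue=[H,E,C,G] q_used=0 → run H
t=22: queue=[H,E,C,G] q_used=1 → run H
t=23: queue=[E,C,G] q_used=0 → run E
t=24: queue=[E,C,G] q_used=1 → run E
t=25: queue=[E,C,G] q_used=2 → run E
t=26: queue=[C,G,E] q_used=0 → run C
t=27: queue=[C,G,E] q_used=1 → run C
t=28: queue=[G,E] q_used=0 → run G
t=29: queue=[G,E] q_used=1 → run G
t=30: queue=[G,E] q_used=2 → run G
t=31: queue=[E,G] q_used=0 → run E
t=32: queue=[G] q_used=0 → run G
t=33: queue=[G] q_used=1 → run G
t=34: (idle)
t=35: (idle)
t=36: (idle)
t=37: (idle)
t=38: (idle)
t=39: (idle)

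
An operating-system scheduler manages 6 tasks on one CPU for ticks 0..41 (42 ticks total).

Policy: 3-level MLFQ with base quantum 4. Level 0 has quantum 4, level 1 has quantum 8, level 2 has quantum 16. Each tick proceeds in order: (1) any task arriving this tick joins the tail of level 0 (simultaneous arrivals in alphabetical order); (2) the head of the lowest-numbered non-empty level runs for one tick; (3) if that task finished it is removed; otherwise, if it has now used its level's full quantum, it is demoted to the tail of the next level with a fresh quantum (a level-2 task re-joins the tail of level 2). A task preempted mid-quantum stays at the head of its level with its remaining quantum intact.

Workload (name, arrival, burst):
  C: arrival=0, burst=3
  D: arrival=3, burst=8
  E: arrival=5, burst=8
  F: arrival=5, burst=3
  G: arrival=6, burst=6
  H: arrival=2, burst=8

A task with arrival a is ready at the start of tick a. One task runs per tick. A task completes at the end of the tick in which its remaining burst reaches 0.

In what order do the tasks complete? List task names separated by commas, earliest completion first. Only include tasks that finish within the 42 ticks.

t=0: L0/L1/L2 = C/-/- → run C
t=1: L0/L1/L2 = C/-/- → run C
t=2: L0/L1/L2 = CH/-/- → run C
t=3: L0/L1/L2 = HD/-/- → run H
t=4: L0/L1/L2 = HD/-/- → run H
t=5: L0/L1/L2 = HDEF/-/- → run H
t=6: L0/L1/L2 = HDEFG/-/- → run H
t=7: L0/L1/L2 = DEFG/H/- → run D
t=8: L0/L1/L2 = DEFG/H/- → run D
t=9: L0/L1/L2 = DEFG/H/- → run D
t=10: L0/L1/L2 = DEFG/H/- → run D
t=11: L0/L1/L2 = EFG/HD/- → run E
t=12: L0/L1/L2 = EFG/HD/- → run E
t=13: L0/L1/L2 = EFG/HD/- → run E
t=14: L0/L1/L2 = EFG/HD/- → run E
t=15: L0/L1/L2 = FG/HDE/- → run F
t=16: L0/L1/L2 = FG/HDE/- → run F
t=17: L0/L1/L2 = FG/HDE/- → run F
t=18: L0/L1/L2 = G/HDE/- → run G
t=19: L0/L1/L2 = G/HDE/- → run G
t=20: L0/L1/L2 = G/HDE/- → run G
t=21: L0/L1/L2 = G/HDE/- → run G
t=22: L0/L1/L2 = -/HDEG/- → run H
t=23: L0/L1/L2 = -/HDEG/- → run H
t=24: L0/L1/L2 = -/HDEG/- → run H
t=25: L0/L1/L2 = -/HDEG/- → run H
t=26: L0/L1/L2 = -/DEG/- → run D
t=27: L0/L1/L2 = -/DEG/- → run D
t=28: L0/L1/L2 = -/DEG/- → run D
t=29: L0/L1/L2 = -/DEG/- → run D
t=30: L0/L1/L2 = -/EG/- → run E
t=31: L0/L1/L2 = -/EG/- → run E
t=32: L0/L1/L2 = -/EG/- → run E
t=33: L0/L1/L2 = -/EG/- → run E
t=34: L0/L1/L2 = -/G/- → run G
t=35: L0/L1/L2 = -/G/- → run G
t=36: (idle)
t=37: (idle)
t=38: (idle)
t=39: (idle)
t=40: (idle)
t=41: (idle)

completion order = C, F, H, D, E, G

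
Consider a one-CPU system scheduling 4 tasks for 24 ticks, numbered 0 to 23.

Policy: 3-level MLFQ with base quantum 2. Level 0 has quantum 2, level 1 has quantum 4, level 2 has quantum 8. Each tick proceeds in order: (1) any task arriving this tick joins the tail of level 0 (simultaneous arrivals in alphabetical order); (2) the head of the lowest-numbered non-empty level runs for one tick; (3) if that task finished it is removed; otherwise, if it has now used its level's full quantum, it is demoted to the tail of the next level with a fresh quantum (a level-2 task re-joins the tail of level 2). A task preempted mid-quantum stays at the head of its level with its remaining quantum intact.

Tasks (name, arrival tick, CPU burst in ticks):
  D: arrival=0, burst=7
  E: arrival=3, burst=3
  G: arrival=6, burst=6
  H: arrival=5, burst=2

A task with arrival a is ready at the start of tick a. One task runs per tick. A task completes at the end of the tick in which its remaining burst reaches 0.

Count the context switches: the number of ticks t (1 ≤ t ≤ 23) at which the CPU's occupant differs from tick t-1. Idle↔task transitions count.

context switches = 8

t=0: L0/L1/L2 = D/-/- → run D
t=1: L0/L1/L2 = D/-/- → run D
t=2: L0/L1/L2 = -/D/- → run D
t=3: L0/L1/L2 = E/D/- → run E
t=4: L0/L1/L2 = E/D/- → run E
t=5: L0/L1/L2 = H/DE/- → run H
t=6: L0/L1/L2 = HG/DE/- → run H
t=7: L0/L1/L2 = G/DE/- → run G
t=8: L0/L1/L2 = G/DE/- → run G
t=9: L0/L1/L2 = -/DEG/- → run D
t=10: L0/L1/L2 = -/DEG/- → run D
t=11: L0/L1/L2 = -/DEG/- → run D
t=12: L0/L1/L2 = -/EG/D → run E
t=13: L0/L1/L2 = -/G/D → run G
t=14: L0/L1/L2 = -/G/D → run G
t=15: L0/L1/L2 = -/G/D → run G
t=16: L0/L1/L2 = -/G/D → run G
t=17: L0/L1/L2 = -/-/D → run D
t=18: (idle)
t=19: (idle)
t=20: (idle)
t=21: (idle)
t=22: (idle)
t=23: (idle)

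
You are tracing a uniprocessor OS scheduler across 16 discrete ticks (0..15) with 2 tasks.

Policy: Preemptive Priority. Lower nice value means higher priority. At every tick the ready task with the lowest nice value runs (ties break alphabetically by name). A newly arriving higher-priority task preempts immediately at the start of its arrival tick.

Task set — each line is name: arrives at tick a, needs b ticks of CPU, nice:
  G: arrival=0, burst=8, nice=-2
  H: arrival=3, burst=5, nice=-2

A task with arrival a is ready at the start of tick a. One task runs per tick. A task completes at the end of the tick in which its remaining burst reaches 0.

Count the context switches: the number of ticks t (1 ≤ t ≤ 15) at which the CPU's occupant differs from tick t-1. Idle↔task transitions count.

context switches = 2

t=0: ready={G} → run G
t=1: ready={G} → run G
t=2: ready={G} → run G
t=3: ready={G,H} → run G
t=4: ready={G,H} → run G
t=5: ready={G,H} → run G
t=6: ready={G,H} → run G
t=7: ready={G,H} → run G
t=8: ready={H} → run H
t=9: ready={H} → run H
t=10: ready={H} → run H
t=11: ready={H} → run H
t=12: ready={H} → run H
t=13: (idle)
t=14: (idle)
t=15: (idle)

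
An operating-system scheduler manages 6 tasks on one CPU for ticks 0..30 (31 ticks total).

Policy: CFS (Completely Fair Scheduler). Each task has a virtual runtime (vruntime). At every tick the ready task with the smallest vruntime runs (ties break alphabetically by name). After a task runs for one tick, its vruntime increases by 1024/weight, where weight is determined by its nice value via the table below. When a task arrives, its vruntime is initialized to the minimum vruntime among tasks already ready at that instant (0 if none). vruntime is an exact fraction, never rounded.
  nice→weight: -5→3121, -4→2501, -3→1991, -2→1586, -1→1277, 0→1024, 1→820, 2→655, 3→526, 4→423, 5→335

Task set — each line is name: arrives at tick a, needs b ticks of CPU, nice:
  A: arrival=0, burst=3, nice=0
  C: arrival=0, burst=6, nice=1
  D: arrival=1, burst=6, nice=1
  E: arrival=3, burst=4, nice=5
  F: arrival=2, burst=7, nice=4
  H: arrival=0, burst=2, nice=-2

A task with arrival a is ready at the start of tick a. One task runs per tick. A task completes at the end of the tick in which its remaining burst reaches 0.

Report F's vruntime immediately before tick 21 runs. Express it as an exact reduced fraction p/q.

t=0: vr[A=0 C=0 H=0] → run A
t=1: vr[A=1 C=0 D=0 H=0] → run C
t=2: vr[A=1 C=256/205 D=0 F=0 H=0] → run D
t=3: vr[A=1 C=256/205 D=256/205 E=0 F=0 H=0] → run E
t=4: vr[A=1 C=256/205 D=256/205 E=1024/335 F=0 H=0] → run F
t=5: vr[A=1 C=256/205 D=256/205 E=1024/335 F=1024/423 H=0] → run H
t=6: vr[A=1 C=256/205 D=256/205 E=1024/335 F=1024/423 H=512/793] → run H
t=7: vr[A=1 C=256/205 D=256/205 E=1024/335 F=1024/423] → run A
t=8: vr[A=2 C=256/205 D=256/205 E=1024/335 F=1024/423] → run C
t=9: vr[A=2 C=512/205 D=256/205 E=1024/335 F=1024/423] → run D
t=10: vr[A=2 C=512/205 D=512/205 E=1024/335 F=1024/423] → run A
t=11: vr[C=512/205 D=512/205 E=1024/335 F=1024/423] → run F
t=12: vr[C=512/205 D=512/205 E=1024/335 F=2048/423] → run C
t=13: vr[C=768/205 D=512/205 E=1024/335 F=2048/423] → run D
t=14: vr[C=768/205 D=768/205 E=1024/335 F=2048/423] → run E
t=15: vr[C=768/205 D=768/205 E=2048/335 F=2048/423] → run C
t=16: vr[C=1024/205 D=768/205 E=2048/335 F=2048/423] → run D
t=17: vr[C=1024/205 D=1024/205 E=2048/335 F=2048/423] → run F
t=18: vr[C=1024/205 D=1024/205 E=2048/335 F=1024/141] → run C
t=19: vr[C=256/41 D=1024/205 E=2048/335 F=1024/141] → run D
t=20: vr[C=256/41 D=256/41 E=2048/335 F=1024/141] → run E
t=21: vr[C=256/41 D=256/41 E=3072/335 F=1024/141] → run C
t=22: vr[D=256/41 E=3072/335 F=1024/141] → run D
t=23: vr[E=3072/335 F=1024/141] → run F
t=24: vr[E=3072/335 F=4096/423] → run E
t=25: vr[F=4096/423] → run F
t=26: vr[F=5120/423] → run F
t=27: vr[F=2048/141] → run F
t=28: (idle)
t=29: (idle)
t=30: (idle)

vruntime(F, start of tick 21) = 1024/141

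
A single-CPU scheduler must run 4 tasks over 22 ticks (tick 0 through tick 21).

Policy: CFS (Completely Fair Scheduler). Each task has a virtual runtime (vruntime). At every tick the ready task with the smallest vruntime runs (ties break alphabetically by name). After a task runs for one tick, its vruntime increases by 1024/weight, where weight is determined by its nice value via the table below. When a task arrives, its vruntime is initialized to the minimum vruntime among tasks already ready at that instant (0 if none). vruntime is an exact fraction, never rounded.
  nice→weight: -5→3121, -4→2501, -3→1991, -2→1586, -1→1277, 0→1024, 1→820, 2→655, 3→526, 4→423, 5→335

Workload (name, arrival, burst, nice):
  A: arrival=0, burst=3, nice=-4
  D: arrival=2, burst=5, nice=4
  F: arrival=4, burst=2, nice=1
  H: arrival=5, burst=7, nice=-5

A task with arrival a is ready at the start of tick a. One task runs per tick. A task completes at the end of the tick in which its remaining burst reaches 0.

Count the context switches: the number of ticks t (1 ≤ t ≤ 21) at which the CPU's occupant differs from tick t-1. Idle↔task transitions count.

context switches = 7

t=0: vr[A=0] → run A
t=1: vr[A=1024/2501] → run A
t=2: vr[A=2048/2501 D=2048/2501] → run A
t=3: vr[D=2048/2501] → run D
t=4: vr[D=3427328/1057923 F=3427328/1057923] → run D
t=5: vr[D=5988352/1057923 F=3427328/1057923 H=3427328/1057923] → run F
t=6: vr[D=5988352/1057923 F=23742208/5289615 H=3427328/1057923] → run H
t=7: vr[D=5988352/1057923 F=23742208/5289615 H=11780003840/3301777683] → run H
t=8: vr[D=5988352/1057923 F=23742208/5289615 H=12863316992/3301777683] → run H
t=9: vr[D=5988352/1057923 F=23742208/5289615 H=13946630144/3301777683] → run H
t=10: vr[D=5988352/1057923 F=23742208/5289615 H=15029943296/3301777683] → run F
t=11: vr[D=5988352/1057923 H=15029943296/3301777683] → run H
t=12: vr[D=5988352/1057923 H=16113256448/3301777683] → run H
t=13: vr[D=5988352/1057923 H=17196569600/3301777683] → run H
t=14: vr[D=5988352/1057923] → run D
t=15: vr[D=2849792/352641] → run D
t=16: vr[D=11110400/1057923] → run D
t=17: (idle)
t=18: (idle)
t=19: (idle)
t=20: (idle)
t=21: (idle)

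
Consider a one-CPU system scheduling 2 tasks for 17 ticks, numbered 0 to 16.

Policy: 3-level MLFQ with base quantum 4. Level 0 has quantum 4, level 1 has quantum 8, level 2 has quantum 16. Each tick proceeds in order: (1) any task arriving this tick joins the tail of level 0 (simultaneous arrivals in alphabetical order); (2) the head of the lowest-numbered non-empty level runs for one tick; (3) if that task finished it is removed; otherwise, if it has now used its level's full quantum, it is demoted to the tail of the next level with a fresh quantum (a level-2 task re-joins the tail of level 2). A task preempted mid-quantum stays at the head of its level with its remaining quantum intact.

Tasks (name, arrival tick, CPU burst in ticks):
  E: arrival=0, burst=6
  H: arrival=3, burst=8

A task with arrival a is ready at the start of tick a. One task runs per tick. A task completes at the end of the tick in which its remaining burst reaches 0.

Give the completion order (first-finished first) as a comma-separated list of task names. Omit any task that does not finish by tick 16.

t=0: L0/L1/L2 = E/-/- → run E
t=1: L0/L1/L2 = E/-/- → run E
t=2: L0/L1/L2 = E/-/- → run E
t=3: L0/L1/L2 = EH/-/- → run E
t=4: L0/L1/L2 = H/E/- → run H
t=5: L0/L1/L2 = H/E/- → run H
t=6: L0/L1/L2 = H/E/- → run H
t=7: L0/L1/L2 = H/E/- → run H
t=8: L0/L1/L2 = -/EH/- → run E
t=9: L0/L1/L2 = -/EH/- → run E
t=10: L0/L1/L2 = -/H/- → run H
t=11: L0/L1/L2 = -/H/- → run H
t=12: L0/L1/L2 = -/H/- → run H
t=13: L0/L1/L2 = -/H/- → run H
t=14: (idle)
t=15: (idle)
t=16: (idle)

completion order = E, H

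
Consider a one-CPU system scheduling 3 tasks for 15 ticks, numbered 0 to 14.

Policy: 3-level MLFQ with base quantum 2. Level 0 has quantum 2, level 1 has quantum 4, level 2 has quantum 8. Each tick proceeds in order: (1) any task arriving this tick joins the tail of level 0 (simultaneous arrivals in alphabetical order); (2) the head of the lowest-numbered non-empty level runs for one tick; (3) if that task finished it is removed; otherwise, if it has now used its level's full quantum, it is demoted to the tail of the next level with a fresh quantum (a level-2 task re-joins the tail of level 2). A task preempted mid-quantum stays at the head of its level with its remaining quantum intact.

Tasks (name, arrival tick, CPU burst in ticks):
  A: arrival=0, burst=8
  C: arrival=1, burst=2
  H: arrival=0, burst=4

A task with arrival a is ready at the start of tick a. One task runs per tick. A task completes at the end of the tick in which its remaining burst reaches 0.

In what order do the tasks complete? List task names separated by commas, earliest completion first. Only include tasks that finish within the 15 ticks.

t=0: L0/L1/L2 = AH/-/- → run A
t=1: L0/L1/L2 = AHC/-/- → run A
t=2: L0/L1/L2 = HC/A/- → run H
t=3: L0/L1/L2 = HC/A/- → run H
t=4: L0/L1/L2 = C/AH/- → run C
t=5: L0/L1/L2 = C/AH/- → run C
t=6: L0/L1/L2 = -/AH/- → run A
t=7: L0/L1/L2 = -/AH/- → run A
t=8: L0/L1/L2 = -/AH/- → run A
t=9: L0/L1/L2 = -/AH/- → run A
t=10: L0/L1/L2 = -/H/A → run H
t=11: L0/L1/L2 = -/H/A → run H
t=12: L0/L1/L2 = -/-/A → run A
t=13: L0/L1/L2 = -/-/A → run A
t=14: (idle)

completion order = C, H, A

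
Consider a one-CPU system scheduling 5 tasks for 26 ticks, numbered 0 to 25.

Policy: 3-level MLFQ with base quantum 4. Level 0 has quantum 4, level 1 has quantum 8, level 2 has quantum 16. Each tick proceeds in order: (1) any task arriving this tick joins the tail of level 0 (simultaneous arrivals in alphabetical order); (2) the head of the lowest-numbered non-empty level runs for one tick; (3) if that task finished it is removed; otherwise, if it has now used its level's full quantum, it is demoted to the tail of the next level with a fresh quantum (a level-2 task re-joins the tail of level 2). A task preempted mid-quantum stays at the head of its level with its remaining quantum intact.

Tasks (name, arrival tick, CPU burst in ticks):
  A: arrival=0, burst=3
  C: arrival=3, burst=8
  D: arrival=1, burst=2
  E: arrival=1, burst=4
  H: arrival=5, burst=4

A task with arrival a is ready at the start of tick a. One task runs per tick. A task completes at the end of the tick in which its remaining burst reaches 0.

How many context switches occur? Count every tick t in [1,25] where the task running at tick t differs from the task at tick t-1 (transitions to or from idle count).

t=0: L0/L1/L2 = A/-/- → run A
t=1: L0/L1/L2 = ADE/-/- → run A
t=2: L0/L1/L2 = ADE/-/- → run A
t=3: L0/L1/L2 = DEC/-/- → run D
t=4: L0/L1/L2 = DEC/-/- → run D
t=5: L0/L1/L2 = ECH/-/- → run E
t=6: L0/L1/L2 = ECH/-/- → run E
t=7: L0/L1/L2 = ECH/-/- → run E
t=8: L0/L1/L2 = ECH/-/- → run E
t=9: L0/L1/L2 = CH/-/- → run C
t=10: L0/L1/L2 = CH/-/- → run C
t=11: L0/L1/L2 = CH/-/- → run C
t=12: L0/L1/L2 = CH/-/- → run C
t=13: L0/L1/L2 = H/C/- → run H
t=14: L0/L1/L2 = H/C/- → run H
t=15: L0/L1/L2 = H/C/- → run H
t=16: L0/L1/L2 = H/C/- → run H
t=17: L0/L1/L2 = -/C/- → run C
t=18: L0/L1/L2 = -/C/- → run C
t=19: L0/L1/L2 = -/C/- → run C
t=20: L0/L1/L2 = -/C/- → run C
t=21: (idle)
t=22: (idle)
t=23: (idle)
t=24: (idle)
t=25: (idle)

context switches = 6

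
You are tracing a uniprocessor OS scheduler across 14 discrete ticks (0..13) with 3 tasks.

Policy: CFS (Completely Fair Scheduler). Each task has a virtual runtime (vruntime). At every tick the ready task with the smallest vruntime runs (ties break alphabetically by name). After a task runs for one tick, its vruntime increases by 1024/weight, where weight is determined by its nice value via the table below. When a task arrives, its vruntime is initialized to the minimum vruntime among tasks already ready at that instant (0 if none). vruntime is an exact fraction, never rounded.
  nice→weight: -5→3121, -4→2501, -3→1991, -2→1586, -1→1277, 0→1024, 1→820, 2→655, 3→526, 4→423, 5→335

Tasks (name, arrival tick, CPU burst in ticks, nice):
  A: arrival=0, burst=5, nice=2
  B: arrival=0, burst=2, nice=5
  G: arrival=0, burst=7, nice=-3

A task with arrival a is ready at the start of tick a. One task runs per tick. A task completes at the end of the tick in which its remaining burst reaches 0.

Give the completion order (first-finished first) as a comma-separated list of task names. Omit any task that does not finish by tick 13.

completion order = B, G, A

t=0: vr[A=0 B=0 G=0] → run A
t=1: vr[A=1024/655 B=0 G=0] → run B
t=2: vr[A=1024/655 B=1024/335 G=0] → run G
t=3: vr[A=1024/655 B=1024/335 G=1024/1991] → run G
t=4: vr[A=1024/655 B=1024/335 G=2048/1991] → run G
t=5: vr[A=1024/655 B=1024/335 G=3072/1991] → run G
t=6: vr[A=1024/655 B=1024/335 G=4096/1991] → run A
t=7: vr[A=2048/655 B=1024/335 G=4096/1991] → run G
t=8: vr[A=2048/655 B=1024/335 G=5120/1991] → run G
t=9: vr[A=2048/655 B=1024/335 G=6144/1991] → run B
t=10: vr[A=2048/655 G=6144/1991] → run G
t=11: vr[A=2048/655] → run A
t=12: vr[A=3072/655] → run A
t=13: vr[A=4096/655] → run A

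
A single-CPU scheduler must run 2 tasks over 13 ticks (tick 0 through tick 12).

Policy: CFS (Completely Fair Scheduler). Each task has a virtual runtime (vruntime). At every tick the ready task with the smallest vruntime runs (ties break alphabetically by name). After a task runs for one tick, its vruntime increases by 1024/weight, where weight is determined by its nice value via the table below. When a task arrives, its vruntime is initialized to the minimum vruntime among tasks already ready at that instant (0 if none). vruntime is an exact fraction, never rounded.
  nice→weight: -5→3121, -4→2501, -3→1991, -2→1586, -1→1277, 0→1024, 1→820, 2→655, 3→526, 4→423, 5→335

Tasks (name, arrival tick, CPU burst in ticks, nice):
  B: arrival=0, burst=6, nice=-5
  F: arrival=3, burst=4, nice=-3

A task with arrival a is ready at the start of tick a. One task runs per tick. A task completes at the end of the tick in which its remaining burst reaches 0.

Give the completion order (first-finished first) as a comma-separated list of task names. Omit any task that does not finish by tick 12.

t=0: vr[B=0] → run B
t=1: vr[B=1024/3121] → run B
t=2: vr[B=2048/3121] → run B
t=3: vr[B=3072/3121 F=3072/3121] → run B
t=4: vr[B=4096/3121 F=3072/3121] → run F
t=5: vr[B=4096/3121 F=9312256/6213911] → run B
t=6: vr[B=5120/3121 F=9312256/6213911] → run F
t=7: vr[B=5120/3121 F=12508160/6213911] → run B
t=8: vr[F=12508160/6213911] → run F
t=9: vr[F=15704064/6213911] → run F
t=10: (idle)
t=11: (idle)
t=12: (idle)

completion order = B, F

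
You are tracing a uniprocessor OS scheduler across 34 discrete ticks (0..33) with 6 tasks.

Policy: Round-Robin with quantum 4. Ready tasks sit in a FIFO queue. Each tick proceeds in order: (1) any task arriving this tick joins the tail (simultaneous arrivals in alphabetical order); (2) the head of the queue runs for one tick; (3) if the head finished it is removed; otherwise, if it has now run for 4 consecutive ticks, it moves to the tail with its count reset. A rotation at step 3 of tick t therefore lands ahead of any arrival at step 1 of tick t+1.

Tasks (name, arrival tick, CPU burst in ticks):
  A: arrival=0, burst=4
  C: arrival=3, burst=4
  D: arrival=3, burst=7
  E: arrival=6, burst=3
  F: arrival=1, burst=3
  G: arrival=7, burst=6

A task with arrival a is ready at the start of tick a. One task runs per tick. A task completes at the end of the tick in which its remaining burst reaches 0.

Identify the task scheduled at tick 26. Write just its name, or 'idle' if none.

t=0: queue=[A] q_used=0 → run A
t=1: queue=[A,F] q_used=1 → run A
t=2: queue=[A,F] q_used=2 → run A
t=3: queue=[A,F,C,D] q_used=3 → run A
t=4: queue=[F,C,D] q_used=0 → run F
t=5: queue=[F,C,D] q_used=1 → run F
t=6: queue=[F,C,D,E] q_used=2 → run F
t=7: queue=[C,D,E,G] q_used=0 → run C
t=8: queue=[C,D,E,G] q_used=1 → run C
t=9: queue=[C,D,E,G] q_used=2 → run C
t=10: queue=[C,D,E,G] q_used=3 → run C
t=11: queue=[D,E,G] q_used=0 → run D
t=12: queue=[D,E,G] q_used=1 → run D
t=13: queue=[D,E,G] q_used=2 → run D
t=14: queue=[D,E,G] q_used=3 → run D
t=15: queue=[E,G,D] q_used=0 → run E
t=16: queue=[E,G,D] q_used=1 → run E
t=17: queue=[E,G,D] q_used=2 → run E
t=18: queue=[G,D] q_used=0 → run G
t=19: queue=[G,D] q_used=1 → run G
t=20: queue=[G,D] q_used=2 → run G
t=21: queue=[G,D] q_used=3 → run G
t=22: queue=[D,G] q_used=0 → run D
t=23: queue=[D,G] q_used=1 → run D
t=24: queue=[D,G] q_used=2 → run D
t=25: queue=[G] q_used=0 → run G
t=26: queue=[G] q_used=1 → run G
t=27: (idle)
t=28: (idle)
t=29: (idle)
t=30: (idle)
t=31: (idle)
t=32: (idle)
t=33: (idle)

running at tick 26 = G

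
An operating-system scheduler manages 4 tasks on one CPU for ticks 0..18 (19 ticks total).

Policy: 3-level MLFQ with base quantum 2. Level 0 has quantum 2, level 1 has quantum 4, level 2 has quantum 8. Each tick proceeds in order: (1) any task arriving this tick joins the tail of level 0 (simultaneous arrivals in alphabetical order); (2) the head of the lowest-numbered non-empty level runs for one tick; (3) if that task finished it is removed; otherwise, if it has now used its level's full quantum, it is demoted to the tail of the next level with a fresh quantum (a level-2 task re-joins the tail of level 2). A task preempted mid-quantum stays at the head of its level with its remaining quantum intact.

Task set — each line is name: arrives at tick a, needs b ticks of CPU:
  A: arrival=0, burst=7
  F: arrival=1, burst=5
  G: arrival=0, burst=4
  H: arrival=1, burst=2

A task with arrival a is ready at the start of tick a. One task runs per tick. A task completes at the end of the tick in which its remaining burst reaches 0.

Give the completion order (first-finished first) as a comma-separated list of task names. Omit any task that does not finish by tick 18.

t=0: L0/L1/L2 = AG/-/- → run A
t=1: L0/L1/L2 = AGFH/-/- → run A
t=2: L0/L1/L2 = GFH/A/- → run G
t=3: L0/L1/L2 = GFH/A/- → run G
t=4: L0/L1/L2 = FH/AG/- → run F
t=5: L0/L1/L2 = FH/AG/- → run F
t=6: L0/L1/L2 = H/AGF/- → run H
t=7: L0/L1/L2 = H/AGF/- → run H
t=8: L0/L1/L2 = -/AGF/- → run A
t=9: L0/L1/L2 = -/AGF/- → run A
t=10: L0/L1/L2 = -/AGF/- → run A
t=11: L0/L1/L2 = -/AGF/- → run A
t=12: L0/L1/L2 = -/GF/A → run G
t=13: L0/L1/L2 = -/GF/A → run G
t=14: L0/L1/L2 = -/F/A → run F
t=15: L0/L1/L2 = -/F/A → run F
t=16: L0/L1/L2 = -/F/A → run F
t=17: L0/L1/L2 = -/-/A → run A
t=18: (idle)

completion order = H, G, F, A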